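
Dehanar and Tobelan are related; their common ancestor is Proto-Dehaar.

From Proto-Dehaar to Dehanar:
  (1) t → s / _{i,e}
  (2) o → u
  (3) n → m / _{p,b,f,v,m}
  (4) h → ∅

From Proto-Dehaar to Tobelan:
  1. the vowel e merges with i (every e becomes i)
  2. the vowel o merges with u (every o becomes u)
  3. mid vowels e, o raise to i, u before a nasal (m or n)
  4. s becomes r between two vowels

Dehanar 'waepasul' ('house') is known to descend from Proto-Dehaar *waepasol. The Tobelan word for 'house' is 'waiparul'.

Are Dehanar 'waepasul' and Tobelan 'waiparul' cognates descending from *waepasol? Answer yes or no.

yes

Derive the expected Tobelan reflex of *waepasol:
Tobelan: *waepasol > waipasol > waipasul > waiparul  (by vowel merger, vowel merger, rhotacism)
Tobelan 'waiparul' matches the regular reflex exactly, so the pair is cognate.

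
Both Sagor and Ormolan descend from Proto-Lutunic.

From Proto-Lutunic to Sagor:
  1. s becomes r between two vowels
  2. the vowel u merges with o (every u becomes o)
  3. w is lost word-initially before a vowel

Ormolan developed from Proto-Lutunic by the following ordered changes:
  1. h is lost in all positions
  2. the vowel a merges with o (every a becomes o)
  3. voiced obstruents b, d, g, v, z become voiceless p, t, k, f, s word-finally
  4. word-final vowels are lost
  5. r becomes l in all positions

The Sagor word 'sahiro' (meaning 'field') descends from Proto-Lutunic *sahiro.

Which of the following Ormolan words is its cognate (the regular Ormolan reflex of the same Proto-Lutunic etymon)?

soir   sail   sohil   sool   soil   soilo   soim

Ormolan: *sahiro > sairo > soiro > soir > soil  (by h-loss, vowel merger, apocope, unconditioned shift)
The other candidates each miss or misapply at least one Ormolan change.

soil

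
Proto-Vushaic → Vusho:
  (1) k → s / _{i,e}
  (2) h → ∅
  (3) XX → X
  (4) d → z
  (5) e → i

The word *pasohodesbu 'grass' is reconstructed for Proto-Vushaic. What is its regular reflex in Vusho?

Vusho: *pasohodesbu > pasoodesbu > pasodesbu > pasozesbu > pasozisbu  (by h-loss, degemination, unconditioned shift, vowel merger)

pasozisbu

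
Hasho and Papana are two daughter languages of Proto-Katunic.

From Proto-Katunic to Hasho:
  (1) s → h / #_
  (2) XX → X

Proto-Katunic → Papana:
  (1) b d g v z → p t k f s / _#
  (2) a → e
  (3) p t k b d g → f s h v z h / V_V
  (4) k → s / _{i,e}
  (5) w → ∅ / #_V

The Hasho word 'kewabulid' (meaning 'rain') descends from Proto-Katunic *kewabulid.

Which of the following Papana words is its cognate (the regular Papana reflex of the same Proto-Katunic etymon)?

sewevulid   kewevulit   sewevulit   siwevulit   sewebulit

sewevulit

Papana: *kewabulid > kewabulit > kewebulit > kewevulit > sewevulit  (by final devoicing, vowel merger, intervocalic lenition, palatalisation)
Among the options, 'sewevulit' alone shows every Papana change applied in order.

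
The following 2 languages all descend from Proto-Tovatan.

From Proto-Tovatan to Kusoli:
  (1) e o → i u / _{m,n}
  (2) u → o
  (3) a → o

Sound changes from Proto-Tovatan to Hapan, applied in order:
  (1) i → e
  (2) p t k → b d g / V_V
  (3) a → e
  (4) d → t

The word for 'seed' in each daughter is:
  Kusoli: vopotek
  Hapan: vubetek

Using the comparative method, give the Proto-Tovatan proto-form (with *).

*vupatek

Position 2: Kusoli has o, Hapan has u. Hapan preserves u here (none of its changes turn any other segment into u), so the proto-segment is *u.
Position 4: Kusoli has o, Hapan has e. Taking the neighbouring segments as reconstructed: Kusoli o could go back to *a or *o or *u; Hapan e could go back to *a or *e or *i — the one source consistent with every daughter is *a.
Position 3: Kusoli has p, Hapan has b. Kusoli preserves p here (none of its changes turn any other segment into p), so the proto-segment is *p.
Verify the candidate proto-form against each daughter:
Kusoli: start from *vupatek.
  rule 1: no change — vupatek
  rule 2 (vowel merger): vupatek → vopatek
  rule 3 (vowel merger): vopatek → vopotek
  ⇒ Kusoli vopotek
Hapan: start from *vupatek.
  rule 1: no change — vupatek
  rule 2 (intervocalic voicing): vupatek → vubadek
  rule 3 (vowel merger): vubadek → vubedek
  rule 4 (unconditioned shift): vubedek → vubetek
  ⇒ Hapan vubetek
Only *vupatek yields all of Kusoli vopotek, Hapan vubetek.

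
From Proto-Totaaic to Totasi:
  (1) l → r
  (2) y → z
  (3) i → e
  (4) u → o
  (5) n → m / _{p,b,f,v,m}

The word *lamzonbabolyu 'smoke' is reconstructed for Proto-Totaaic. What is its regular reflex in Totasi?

ramzombaborzo

Totasi: *lamzonbabolyu > ramzonbaboryu > ramzonbaborzu > ramzonbaborzo > ramzombaborzo  (by unconditioned shift, unconditioned shift, vowel merger, nasal place assimilation)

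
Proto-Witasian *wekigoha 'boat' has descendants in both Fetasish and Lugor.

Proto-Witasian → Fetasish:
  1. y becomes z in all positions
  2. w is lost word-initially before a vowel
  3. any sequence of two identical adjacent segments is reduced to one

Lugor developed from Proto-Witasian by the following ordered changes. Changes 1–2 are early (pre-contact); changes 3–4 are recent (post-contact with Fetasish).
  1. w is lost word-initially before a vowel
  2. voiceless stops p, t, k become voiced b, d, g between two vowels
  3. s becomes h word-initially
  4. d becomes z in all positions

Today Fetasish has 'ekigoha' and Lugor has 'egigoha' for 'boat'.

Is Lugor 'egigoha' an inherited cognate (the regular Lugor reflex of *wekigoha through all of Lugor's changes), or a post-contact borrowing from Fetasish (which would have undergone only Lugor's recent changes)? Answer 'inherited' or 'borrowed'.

inherited

If inherited, *wekigoha would pass through all of Lugor's changes:
Lugor: *wekigoha > ekigoha > egigoha  (by glide loss, intervocalic voicing)
If borrowed from Fetasish 'ekigoha' after the early changes, it would undergo only the recent ones:
  rule 3 (debuccalisation): no change (ekigoha)
  rule 4 (unconditioned shift): no change (ekigoha)
  ⇒ as a loan: ekigoha
Lugor 'egigoha' matches the inherited outcome exactly, so it is an inherited cognate, not a loan.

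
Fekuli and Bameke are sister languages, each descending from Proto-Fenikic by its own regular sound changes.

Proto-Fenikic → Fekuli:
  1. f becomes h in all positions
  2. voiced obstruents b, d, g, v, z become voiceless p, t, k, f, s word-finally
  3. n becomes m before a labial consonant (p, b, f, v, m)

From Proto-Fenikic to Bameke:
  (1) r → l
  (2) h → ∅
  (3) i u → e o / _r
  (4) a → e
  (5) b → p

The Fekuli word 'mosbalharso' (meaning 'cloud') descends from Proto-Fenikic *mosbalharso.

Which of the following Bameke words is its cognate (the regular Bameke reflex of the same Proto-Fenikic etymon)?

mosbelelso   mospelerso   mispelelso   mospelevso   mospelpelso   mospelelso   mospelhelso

mospelelso

Bameke: start from *mosbalharso.
  rule 1 (unconditioned shift): mosbalharso → mosbalhalso
  rule 2 (h-loss): mosbalhalso → mosbalalso
  rule 3: no change — mosbalalso
  rule 4 (vowel merger): mosbalalso → mosbelelso
  rule 5 (unconditioned shift): mosbelelso → mospelelso
  ⇒ Bameke mospelelso
Among the options, 'mospelelso' alone shows every Bameke change applied in order.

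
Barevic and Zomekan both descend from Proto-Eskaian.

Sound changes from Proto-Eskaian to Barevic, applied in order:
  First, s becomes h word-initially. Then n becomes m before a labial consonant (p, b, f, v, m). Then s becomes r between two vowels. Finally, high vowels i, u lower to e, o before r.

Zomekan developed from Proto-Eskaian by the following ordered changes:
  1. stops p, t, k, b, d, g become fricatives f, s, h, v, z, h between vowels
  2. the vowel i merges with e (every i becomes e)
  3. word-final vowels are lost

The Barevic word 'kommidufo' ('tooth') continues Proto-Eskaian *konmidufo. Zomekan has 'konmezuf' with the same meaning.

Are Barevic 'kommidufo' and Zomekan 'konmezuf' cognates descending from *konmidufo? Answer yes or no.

Derive the expected Zomekan reflex of *konmidufo:
Zomekan: *konmidufo > konmizufo > konmezufo > konmezuf  (by intervocalic lenition, vowel merger, apocope)
Zomekan 'konmezuf' matches the regular reflex exactly, so the pair is cognate.

yes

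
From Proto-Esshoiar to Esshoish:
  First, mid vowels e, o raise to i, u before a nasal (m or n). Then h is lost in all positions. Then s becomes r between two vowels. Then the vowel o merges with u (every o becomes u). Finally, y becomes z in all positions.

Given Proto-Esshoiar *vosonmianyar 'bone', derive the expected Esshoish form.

Esshoish: start from *vosonmianyar.
  rule 1 (pre-nasal raising): vosonmianyar → vosunmianyar
  rule 2: no change — vosunmianyar
  rule 3 (rhotacism): vosunmianyar → vorunmianyar
  rule 4 (vowel merger): vorunmianyar → vurunmianyar
  rule 5 (unconditioned shift): vurunmianyar → vurunmianzar
  ⇒ Esshoish vurunmianzar

vurunmianzar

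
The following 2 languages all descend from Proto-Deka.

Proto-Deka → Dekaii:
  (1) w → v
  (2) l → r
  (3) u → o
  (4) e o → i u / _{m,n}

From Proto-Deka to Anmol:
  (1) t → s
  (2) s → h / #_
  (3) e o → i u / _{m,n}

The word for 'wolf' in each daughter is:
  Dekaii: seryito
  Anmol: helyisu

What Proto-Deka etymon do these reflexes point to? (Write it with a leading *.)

*selyitu

Position 1: Dekaii has s, Anmol has h. Dekaii preserves s here (none of its changes turn any other segment into s), so the proto-segment is *s.
Position 7: Dekaii has o, Anmol has u. Taking the neighbouring segments as reconstructed: Dekaii o could go back to *o or *u; Anmol u can only go back to *u — the one source consistent with every daughter is *u.
Position 6: Dekaii has t, Anmol has s. Dekaii preserves t here (none of its changes turn any other segment into t), so the proto-segment is *t.
Continuing position by position gives *selyitu; check it forward:
Dekaii: *selyitu
  selyitu (rule 1 does not apply)
  selyitu → seryitu   [unconditioned shift]
  seryitu → seryito   [vowel merger]
  seryito (rule 4 does not apply)
  giving Dekaii seryito.
Anmol: start from *selyitu.
  rule 1 (unconditioned shift): selyitu → selyisu
  rule 2 (debuccalisation): selyisu → helyisu
  rule 3: no change — helyisu
  ⇒ Anmol helyisu
No other proto-form is consistent with every reflex, so the reconstruction is *selyitu.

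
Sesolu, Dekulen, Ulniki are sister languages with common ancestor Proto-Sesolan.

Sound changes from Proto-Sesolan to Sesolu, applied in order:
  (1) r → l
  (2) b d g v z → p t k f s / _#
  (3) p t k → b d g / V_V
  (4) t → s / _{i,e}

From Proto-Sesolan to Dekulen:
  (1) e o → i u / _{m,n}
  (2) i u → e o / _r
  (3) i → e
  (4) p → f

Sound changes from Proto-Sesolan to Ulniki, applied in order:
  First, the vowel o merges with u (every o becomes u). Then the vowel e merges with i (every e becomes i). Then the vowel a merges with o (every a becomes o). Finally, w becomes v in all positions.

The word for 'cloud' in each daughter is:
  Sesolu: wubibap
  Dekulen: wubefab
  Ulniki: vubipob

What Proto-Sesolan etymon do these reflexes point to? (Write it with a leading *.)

Position 7: Sesolu has p, Dekulen has b, Ulniki has b. Dekulen preserves b here (none of its changes turn any other segment into b), so the proto-segment is *b.
Position 6: Sesolu has a, Dekulen has a, Ulniki has o. Sesolu preserves a here (none of its changes turn any other segment into a), so the proto-segment is *a.
Continuing position by position gives *wubipab; check it forward:
Sesolu: *wubipab > wubipap > wubibap  (by final devoicing, intervocalic voicing)
Dekulen: *wubipab
  wubipab (rule 1 does not apply)
  wubipab (rule 2 does not apply)
  wubipab → wubepab   [vowel merger]
  wubepab → wubefab   [unconditioned shift]
  giving Dekulen wubefab.
Ulniki: *wubipab
  wubipab (rule 1 does not apply)
  wubipab (rule 2 does not apply)
  wubipab → wubipob   [vowel merger]
  wubipob → vubipob   [unconditioned shift]
  giving Ulniki vubipob.
*wubipab is the unique common source.

*wubipab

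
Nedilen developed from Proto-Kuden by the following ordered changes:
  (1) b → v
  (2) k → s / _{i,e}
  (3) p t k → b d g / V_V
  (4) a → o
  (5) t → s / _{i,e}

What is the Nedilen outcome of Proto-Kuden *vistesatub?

vissesoduv

Nedilen: *vistesatub > vistesatuv > vistesaduv > vistesoduv > vissesoduv  (by unconditioned shift, intervocalic voicing, vowel merger, palatalisation)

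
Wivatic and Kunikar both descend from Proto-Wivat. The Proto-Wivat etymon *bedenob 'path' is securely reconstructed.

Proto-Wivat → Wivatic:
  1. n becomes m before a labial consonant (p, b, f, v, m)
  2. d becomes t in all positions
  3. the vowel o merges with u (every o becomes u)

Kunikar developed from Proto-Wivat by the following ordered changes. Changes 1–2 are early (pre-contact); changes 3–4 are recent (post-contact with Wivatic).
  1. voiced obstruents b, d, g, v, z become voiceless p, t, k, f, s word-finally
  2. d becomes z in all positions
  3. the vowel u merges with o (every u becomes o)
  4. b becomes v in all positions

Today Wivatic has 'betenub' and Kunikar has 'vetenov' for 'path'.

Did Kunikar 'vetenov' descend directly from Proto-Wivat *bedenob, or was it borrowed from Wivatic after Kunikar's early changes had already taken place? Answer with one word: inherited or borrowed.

borrowed

If inherited, *bedenob would pass through all of Kunikar's changes:
Kunikar: *bedenob
  bedenob → bedenop   [final devoicing]
  bedenop → bezenop   [unconditioned shift]
  bezenop (rule 3 does not apply)
  bezenop → vezenop   [unconditioned shift]
  giving Kunikar vezenop.
If borrowed from Wivatic 'betenub' after the early changes, it would undergo only the recent ones:
  rule 3 (vowel merger): betenub → betenob
  rule 4 (unconditioned shift): betenob → vetenov
  ⇒ as a loan: vetenov
Kunikar 'vetenov' matches the loan outcome 'vetenov', not the inherited 'vezenop' — it skipped the early Kunikar changes, so it was borrowed from Wivatic.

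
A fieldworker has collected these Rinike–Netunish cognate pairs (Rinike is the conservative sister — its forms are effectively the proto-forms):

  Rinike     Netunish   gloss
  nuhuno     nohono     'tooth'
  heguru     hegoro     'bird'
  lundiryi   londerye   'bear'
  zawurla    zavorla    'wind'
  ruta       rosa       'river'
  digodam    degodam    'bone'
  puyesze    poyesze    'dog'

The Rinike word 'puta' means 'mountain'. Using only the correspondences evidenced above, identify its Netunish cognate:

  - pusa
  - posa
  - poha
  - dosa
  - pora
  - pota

posa

nuhuno ~ nohono, ruta ~ rosa — Rinike u corresponds to Netunish o after a consonant, before a consonant other than r, m, n, p, b, f, v.
ruta ~ rosa — Rinike t corresponds to Netunish s between vowels (before a back vowel).
Applying these to Rinike 'puta':
  puta → pota   (u→o after a consonant, before a consonant other than r, m, n, p, b, f, v)
  pota → posa   (t→s between vowels (before a back vowel))
So the Netunish cognate is 'posa'.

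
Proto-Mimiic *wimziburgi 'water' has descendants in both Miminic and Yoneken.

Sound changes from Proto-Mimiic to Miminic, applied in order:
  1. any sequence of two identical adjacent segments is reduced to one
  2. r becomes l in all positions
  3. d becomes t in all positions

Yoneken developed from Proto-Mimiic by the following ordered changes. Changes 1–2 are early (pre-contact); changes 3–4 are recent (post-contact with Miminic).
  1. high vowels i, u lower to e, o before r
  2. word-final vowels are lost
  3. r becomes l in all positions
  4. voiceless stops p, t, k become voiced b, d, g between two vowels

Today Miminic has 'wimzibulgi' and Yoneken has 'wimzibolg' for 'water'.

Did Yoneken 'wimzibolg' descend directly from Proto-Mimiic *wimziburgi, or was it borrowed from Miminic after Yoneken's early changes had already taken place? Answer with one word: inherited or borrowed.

If inherited, *wimziburgi would pass through all of Yoneken's changes:
Yoneken: *wimziburgi > wimziborgi > wimziborg > wimzibolg  (by pre-rhotic lowering, apocope, unconditioned shift)
If borrowed from Miminic 'wimzibulgi' after the early changes, it would undergo only the recent ones:
  rule 3 (unconditioned shift): no change (wimzibulgi)
  rule 4 (intervocalic voicing): no change (wimzibulgi)
  ⇒ as a loan: wimzibulgi
Yoneken 'wimzibolg' matches the inherited outcome exactly, so it is an inherited cognate, not a loan.

inherited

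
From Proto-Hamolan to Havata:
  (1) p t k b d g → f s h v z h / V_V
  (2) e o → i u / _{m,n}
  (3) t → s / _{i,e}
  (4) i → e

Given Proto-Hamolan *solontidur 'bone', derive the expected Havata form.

solunsezur

Havata: *solontidur > solontizur > soluntizur > solunsizur > solunsezur  (by intervocalic lenition, pre-nasal raising, palatalisation, vowel merger)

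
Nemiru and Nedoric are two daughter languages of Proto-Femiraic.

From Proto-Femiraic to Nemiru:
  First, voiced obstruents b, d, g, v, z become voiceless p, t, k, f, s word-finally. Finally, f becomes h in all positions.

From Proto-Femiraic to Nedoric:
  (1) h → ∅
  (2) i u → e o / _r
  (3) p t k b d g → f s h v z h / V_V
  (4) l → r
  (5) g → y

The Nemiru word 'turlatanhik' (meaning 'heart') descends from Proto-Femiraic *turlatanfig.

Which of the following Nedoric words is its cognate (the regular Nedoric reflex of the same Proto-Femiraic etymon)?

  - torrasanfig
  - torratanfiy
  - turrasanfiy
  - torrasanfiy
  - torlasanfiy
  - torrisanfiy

torrasanfiy

Nedoric: start from *turlatanfig.
  rule 1: no change — turlatanfig
  rule 2 (pre-rhotic lowering): turlatanfig → torlatanfig
  rule 3 (intervocalic lenition): torlatanfig → torlasanfig
  rule 4 (unconditioned shift): torlasanfig → torrasanfig
  rule 5 (unconditioned shift): torrasanfig → torrasanfiy
  ⇒ Nedoric torrasanfiy
The other candidates each miss or misapply at least one Nedoric change.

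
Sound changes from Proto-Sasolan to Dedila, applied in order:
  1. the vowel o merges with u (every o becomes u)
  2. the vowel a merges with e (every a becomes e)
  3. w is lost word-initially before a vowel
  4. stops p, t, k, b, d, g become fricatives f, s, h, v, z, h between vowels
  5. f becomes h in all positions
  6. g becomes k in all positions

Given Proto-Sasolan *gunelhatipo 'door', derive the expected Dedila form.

kunelhesihu

Dedila: *gunelhatipo
  gunelhatipo → gunelhatipu   [vowel merger]
  gunelhatipu → gunelhetipu   [vowel merger]
  gunelhetipu (rule 3 does not apply)
  gunelhetipu → gunelhesifu   [intervocalic lenition]
  gunelhesifu → gunelhesihu   [unconditioned shift]
  gunelhesihu → kunelhesihu   [unconditioned shift]
  giving Dedila kunelhesihu.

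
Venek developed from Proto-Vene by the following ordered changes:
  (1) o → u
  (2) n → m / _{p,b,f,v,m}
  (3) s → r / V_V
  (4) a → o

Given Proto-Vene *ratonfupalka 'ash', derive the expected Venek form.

rotumfupolko

Venek: start from *ratonfupalka.
  rule 1 (vowel merger): ratonfupalka → ratunfupalka
  rule 2 (nasal place assimilation): ratunfupalka → ratumfupalka
  rule 3: no change — ratumfupalka
  rule 4 (vowel merger): ratumfupalka → rotumfupolko
  ⇒ Venek rotumfupolko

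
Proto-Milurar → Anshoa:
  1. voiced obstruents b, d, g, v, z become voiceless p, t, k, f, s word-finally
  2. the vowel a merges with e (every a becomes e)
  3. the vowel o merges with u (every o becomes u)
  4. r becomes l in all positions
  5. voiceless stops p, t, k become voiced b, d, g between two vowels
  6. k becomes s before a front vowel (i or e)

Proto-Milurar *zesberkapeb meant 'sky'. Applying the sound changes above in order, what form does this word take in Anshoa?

Anshoa: *zesberkapeb > zesberkapep > zesberkepep > zesbelkepep > zesbelkebep > zesbelsebep  (by final devoicing, vowel merger, unconditioned shift, intervocalic voicing, palatalisation)

zesbelsebep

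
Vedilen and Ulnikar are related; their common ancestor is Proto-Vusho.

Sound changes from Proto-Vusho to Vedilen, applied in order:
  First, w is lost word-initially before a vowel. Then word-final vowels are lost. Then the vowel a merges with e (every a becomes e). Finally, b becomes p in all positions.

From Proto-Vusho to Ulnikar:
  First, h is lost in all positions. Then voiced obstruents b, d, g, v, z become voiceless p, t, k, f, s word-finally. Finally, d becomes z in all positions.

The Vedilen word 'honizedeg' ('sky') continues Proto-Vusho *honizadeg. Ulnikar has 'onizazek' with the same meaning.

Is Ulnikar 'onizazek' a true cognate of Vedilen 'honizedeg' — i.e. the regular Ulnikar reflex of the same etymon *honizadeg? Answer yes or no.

yes

Derive the expected Ulnikar reflex of *honizadeg:
Ulnikar: *honizadeg > onizadeg > onizadek > onizazek  (by h-loss, final devoicing, unconditioned shift)
Ulnikar 'onizazek' matches the regular reflex exactly, so the pair is cognate.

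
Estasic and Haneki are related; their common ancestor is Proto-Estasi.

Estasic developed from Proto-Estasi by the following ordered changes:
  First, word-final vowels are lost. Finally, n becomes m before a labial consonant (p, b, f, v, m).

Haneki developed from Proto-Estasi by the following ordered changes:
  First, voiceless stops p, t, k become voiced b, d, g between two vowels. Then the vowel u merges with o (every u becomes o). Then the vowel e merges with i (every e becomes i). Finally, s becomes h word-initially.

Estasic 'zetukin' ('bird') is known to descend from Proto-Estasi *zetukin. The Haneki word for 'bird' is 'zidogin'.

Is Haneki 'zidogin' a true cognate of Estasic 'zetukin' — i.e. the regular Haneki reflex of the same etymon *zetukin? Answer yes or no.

Derive the expected Haneki reflex of *zetukin:
Haneki: *zetukin
  zetukin → zedugin   [intervocalic voicing]
  zedugin → zedogin   [vowel merger]
  zedogin → zidogin   [vowel merger]
  zidogin (rule 4 does not apply)
  giving Haneki zidogin.
Haneki 'zidogin' matches the regular reflex exactly, so the pair is cognate.

yes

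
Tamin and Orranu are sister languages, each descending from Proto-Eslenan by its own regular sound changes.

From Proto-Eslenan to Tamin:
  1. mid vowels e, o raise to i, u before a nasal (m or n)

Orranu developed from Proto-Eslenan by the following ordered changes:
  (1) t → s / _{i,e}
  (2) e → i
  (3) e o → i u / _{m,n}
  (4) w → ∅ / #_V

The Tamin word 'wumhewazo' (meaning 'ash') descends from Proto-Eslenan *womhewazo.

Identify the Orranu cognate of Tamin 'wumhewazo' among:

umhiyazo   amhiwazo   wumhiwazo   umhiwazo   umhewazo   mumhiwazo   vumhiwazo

umhiwazo

Orranu: start from *womhewazo.
  rule 1: no change — womhewazo
  rule 2 (vowel merger): womhewazo → womhiwazo
  rule 3 (pre-nasal raising): womhiwazo → wumhiwazo
  rule 4 (glide loss): wumhiwazo → umhiwazo
  ⇒ Orranu umhiwazo
The other candidates each miss or misapply at least one Orranu change.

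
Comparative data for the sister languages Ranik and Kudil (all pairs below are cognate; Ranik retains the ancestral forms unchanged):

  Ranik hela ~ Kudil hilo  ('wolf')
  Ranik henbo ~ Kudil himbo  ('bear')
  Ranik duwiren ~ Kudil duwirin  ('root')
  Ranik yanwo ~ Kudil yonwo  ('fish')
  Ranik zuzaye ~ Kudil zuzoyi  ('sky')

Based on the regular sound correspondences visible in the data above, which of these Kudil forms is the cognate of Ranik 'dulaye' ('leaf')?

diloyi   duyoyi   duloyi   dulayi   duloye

zuzaye ~ zuzoyi — Ranik a corresponds to Kudil o after a consonant, before a consonant other than r, m, n, p, b, f, v.
zuzaye ~ zuzoyi — Ranik e corresponds to Kudil i word-finally.
Applying these to Ranik 'dulaye':
  dulaye → duloye   (a→o after a consonant, before a consonant other than r, m, n, p, b, f, v)
  duloye → duloyi   (e→i word-finally)
So the Kudil cognate is 'duloyi'.

duloyi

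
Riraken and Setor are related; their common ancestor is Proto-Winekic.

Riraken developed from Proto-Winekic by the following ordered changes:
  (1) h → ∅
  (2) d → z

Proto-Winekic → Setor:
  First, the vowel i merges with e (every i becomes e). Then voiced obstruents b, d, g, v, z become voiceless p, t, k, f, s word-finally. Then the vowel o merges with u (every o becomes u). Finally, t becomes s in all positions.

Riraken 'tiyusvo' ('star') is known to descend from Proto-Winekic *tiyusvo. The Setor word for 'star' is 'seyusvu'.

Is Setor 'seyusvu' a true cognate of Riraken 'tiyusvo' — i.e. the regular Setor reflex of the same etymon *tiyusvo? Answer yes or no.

Derive the expected Setor reflex of *tiyusvo:
Setor: *tiyusvo > teyusvo > teyusvu > seyusvu  (by vowel merger, vowel merger, unconditioned shift)
Setor 'seyusvu' matches the regular reflex exactly, so the pair is cognate.

yes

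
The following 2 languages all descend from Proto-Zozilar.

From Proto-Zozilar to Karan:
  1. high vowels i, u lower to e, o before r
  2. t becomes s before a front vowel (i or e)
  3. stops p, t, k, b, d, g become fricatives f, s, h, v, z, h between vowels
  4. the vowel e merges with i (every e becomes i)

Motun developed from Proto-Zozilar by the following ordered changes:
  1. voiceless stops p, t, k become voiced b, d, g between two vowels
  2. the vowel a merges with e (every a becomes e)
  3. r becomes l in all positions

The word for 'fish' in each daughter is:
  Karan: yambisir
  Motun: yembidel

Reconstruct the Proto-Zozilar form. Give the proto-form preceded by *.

*yambiter

Position 7: Karan has i, Motun has e. Taking the neighbouring segments as reconstructed: Karan i could go back to *e or *i; Motun e could go back to *a or *e — the one source consistent with every daughter is *e.
Position 2: Karan has a, Motun has e. Karan preserves a here (none of its changes turn any other segment into a), so the proto-segment is *a.
Continuing position by position gives *yambiter; check it forward:
Karan: *yambiter > yambiser > yambisir  (by palatalisation, vowel merger)
Motun: *yambiter
  yambiter → yambider   [intervocalic voicing]
  yambider → yembider   [vowel merger]
  yembider → yembidel   [unconditioned shift]
  giving Motun yembidel.
*yambiter is the unique common source.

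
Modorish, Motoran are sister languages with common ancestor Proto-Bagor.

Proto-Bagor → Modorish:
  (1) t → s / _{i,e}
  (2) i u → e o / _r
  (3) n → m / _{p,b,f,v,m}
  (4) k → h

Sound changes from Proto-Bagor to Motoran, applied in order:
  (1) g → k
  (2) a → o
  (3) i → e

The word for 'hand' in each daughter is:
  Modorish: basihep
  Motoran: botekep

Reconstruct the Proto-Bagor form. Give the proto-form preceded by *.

*batikep

Position 5: Modorish has h, Motoran has k. Taking the neighbouring segments as reconstructed: Modorish h could go back to *k or *h; Motoran k could go back to *k or *g — the one source consistent with every daughter is *k.
Position 4: Modorish has i, Motoran has e. Modorish preserves i here (none of its changes turn any other segment into i), so the proto-segment is *i.
Verify the candidate proto-form against each daughter:
Modorish: *batikep
  batikep → basikep   [palatalisation]
  basikep (rule 2 does not apply)
  basikep (rule 3 does not apply)
  basikep → basihep   [unconditioned shift]
  giving Modorish basihep.
Motoran: start from *batikep.
  rule 1: no change — batikep
  rule 2 (vowel merger): batikep → botikep
  rule 3 (vowel merger): botikep → botekep
  ⇒ Motoran botekep
Only *batikep yields all of Modorish basihep, Motoran botekep.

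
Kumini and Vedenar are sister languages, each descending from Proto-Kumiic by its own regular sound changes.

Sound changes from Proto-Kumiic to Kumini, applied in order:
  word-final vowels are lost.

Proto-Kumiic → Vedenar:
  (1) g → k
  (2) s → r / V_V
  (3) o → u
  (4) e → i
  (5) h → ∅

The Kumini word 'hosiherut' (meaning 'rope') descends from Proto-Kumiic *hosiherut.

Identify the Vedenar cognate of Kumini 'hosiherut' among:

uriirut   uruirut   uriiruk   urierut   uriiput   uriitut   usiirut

uriirut

Vedenar: *hosiherut
  hosiherut (rule 1 does not apply)
  hosiherut → horiherut   [rhotacism]
  horiherut → huriherut   [vowel merger]
  huriherut → hurihirut   [vowel merger]
  hurihirut → uriirut   [h-loss]
  giving Vedenar uriirut.
The other candidates each miss or misapply at least one Vedenar change.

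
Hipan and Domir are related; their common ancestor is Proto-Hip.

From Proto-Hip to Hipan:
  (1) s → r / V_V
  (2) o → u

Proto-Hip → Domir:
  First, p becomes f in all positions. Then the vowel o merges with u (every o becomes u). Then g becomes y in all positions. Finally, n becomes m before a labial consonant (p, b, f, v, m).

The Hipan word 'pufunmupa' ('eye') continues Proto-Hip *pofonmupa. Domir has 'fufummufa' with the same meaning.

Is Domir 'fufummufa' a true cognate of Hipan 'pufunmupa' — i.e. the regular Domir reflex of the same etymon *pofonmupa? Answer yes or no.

yes

Derive the expected Domir reflex of *pofonmupa:
Domir: *pofonmupa
  pofonmupa → fofonmufa   [unconditioned shift]
  fofonmufa → fufunmufa   [vowel merger]
  fufunmufa (rule 3 does not apply)
  fufunmufa → fufummufa   [nasal place assimilation]
  giving Domir fufummufa.
Domir 'fufummufa' matches the regular reflex exactly, so the pair is cognate.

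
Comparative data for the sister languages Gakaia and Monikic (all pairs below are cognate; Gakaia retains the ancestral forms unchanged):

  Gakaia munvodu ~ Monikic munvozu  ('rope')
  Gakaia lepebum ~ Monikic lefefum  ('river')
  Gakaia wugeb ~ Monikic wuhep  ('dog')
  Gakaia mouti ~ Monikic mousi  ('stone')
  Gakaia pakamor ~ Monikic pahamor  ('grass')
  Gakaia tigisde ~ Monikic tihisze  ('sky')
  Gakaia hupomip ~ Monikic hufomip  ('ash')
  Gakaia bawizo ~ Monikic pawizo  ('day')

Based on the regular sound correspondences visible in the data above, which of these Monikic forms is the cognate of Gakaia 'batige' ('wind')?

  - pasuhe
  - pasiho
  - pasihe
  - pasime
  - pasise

bawizo ~ pawizo — Gakaia b corresponds to Monikic p word-initially before a back vowel.
mouti ~ mousi — Gakaia t corresponds to Monikic s between vowels (before a front vowel).
wugeb ~ wuhep — Gakaia g corresponds to Monikic h between vowels (before a front vowel).
Applying these to Gakaia 'batige':
  batige → patige   (b→p word-initially before a back vowel)
  patige → pasige   (t→s between vowels (before a front vowel))
  pasige → pasihe   (g→h between vowels (before a front vowel))
So the Monikic cognate is 'pasihe'.

pasihe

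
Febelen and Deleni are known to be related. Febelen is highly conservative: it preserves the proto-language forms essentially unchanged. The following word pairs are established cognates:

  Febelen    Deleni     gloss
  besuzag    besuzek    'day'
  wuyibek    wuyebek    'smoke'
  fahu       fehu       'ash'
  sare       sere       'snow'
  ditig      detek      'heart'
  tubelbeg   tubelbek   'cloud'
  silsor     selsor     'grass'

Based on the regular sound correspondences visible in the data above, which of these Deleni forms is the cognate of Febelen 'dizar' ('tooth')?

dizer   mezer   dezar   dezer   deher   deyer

dezer

ditig ~ detek, silsor ~ selsor — Febelen i corresponds to Deleni e after a consonant, before a consonant other than r, m, n, p, b, f, v.
sare ~ sere — Febelen a corresponds to Deleni e after a consonant, before r.
Applying these to Febelen 'dizar':
  dizar → dezar   (i→e after a consonant, before a consonant other than r, m, n, p, b, f, v)
  dezar → dezer   (a→e after a consonant, before r)
So the Deleni cognate is 'dezer'.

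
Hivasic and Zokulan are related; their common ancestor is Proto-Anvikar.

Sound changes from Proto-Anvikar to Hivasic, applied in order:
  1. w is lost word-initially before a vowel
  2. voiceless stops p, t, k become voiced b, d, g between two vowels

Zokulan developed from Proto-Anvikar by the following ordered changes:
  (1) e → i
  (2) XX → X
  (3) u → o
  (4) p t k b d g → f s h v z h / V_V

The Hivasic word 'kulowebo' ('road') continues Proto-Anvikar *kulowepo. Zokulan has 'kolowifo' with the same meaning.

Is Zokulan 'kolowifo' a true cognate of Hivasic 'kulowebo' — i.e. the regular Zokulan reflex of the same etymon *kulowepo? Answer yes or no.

Derive the expected Zokulan reflex of *kulowepo:
Zokulan: *kulowepo
  kulowepo → kulowipo   [vowel merger]
  kulowipo (rule 2 does not apply)
  kulowipo → kolowipo   [vowel merger]
  kolowipo → kolowifo   [intervocalic lenition]
  giving Zokulan kolowifo.
Zokulan 'kolowifo' matches the regular reflex exactly, so the pair is cognate.

yes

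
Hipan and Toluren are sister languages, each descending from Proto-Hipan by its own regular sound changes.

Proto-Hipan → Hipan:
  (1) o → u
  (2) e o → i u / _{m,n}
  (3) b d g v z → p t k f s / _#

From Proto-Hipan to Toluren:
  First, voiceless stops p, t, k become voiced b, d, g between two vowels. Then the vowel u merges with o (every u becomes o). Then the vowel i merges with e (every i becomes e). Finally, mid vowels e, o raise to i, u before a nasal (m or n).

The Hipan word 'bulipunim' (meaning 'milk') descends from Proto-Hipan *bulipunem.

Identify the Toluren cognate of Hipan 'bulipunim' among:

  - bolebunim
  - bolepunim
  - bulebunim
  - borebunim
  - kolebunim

bolebunim

Toluren: *bulipunem > bulibunem > bolibonem > bolebonem > bolebunim  (by intervocalic voicing, vowel merger, vowel merger, pre-nasal raising)
Only 'bolebunim' matches the regular Toluren development of *bulipunem.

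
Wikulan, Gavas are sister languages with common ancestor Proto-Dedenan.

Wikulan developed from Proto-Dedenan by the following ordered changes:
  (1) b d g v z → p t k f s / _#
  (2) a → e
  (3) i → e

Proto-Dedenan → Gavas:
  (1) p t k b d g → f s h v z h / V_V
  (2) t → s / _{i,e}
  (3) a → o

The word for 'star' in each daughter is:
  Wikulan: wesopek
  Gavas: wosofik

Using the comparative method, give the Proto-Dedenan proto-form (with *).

*wasopik

Position 6: Wikulan has e, Gavas has i. Gavas preserves i here (none of its changes turn any other segment into i), so the proto-segment is *i.
Position 2: Wikulan has e, Gavas has o. Taking the neighbouring segments as reconstructed: Wikulan e could go back to *a or *e or *i; Gavas o could go back to *a or *o — the one source consistent with every daughter is *a.
Position 5: Wikulan has p, Gavas has f. Taking the neighbouring segments as reconstructed: Wikulan p can only go back to *p; Gavas f could go back to *p or *f — the one source consistent with every daughter is *p.
The remaining positions agree across the daughters. Check the candidate against every language:
Wikulan: start from *wasopik.
  rule 1: no change — wasopik
  rule 2 (vowel merger): wasopik → wesopik
  rule 3 (vowel merger): wesopik → wesopek
  ⇒ Wikulan wesopek
Gavas: start from *wasopik.
  rule 1 (intervocalic lenition): wasopik → wasofik
  rule 2: no change — wasofik
  rule 3 (vowel merger): wasofik → wosofik
  ⇒ Gavas wosofik
*wasopik is the unique common source.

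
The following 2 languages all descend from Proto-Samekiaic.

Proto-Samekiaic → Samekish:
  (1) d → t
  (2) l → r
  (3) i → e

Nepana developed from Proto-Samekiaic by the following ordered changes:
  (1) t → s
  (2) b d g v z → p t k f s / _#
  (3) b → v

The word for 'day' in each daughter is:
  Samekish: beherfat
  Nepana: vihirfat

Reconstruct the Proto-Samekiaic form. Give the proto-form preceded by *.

Position 8: Samekish has t, Nepana has t. In Nepana, t can only continue *d, so the proto-segment is *d.
Position 4: Samekish has e, Nepana has i. Nepana preserves i here (none of its changes turn any other segment into i), so the proto-segment is *i.
This points to *bihirfad. Verify forward in each daughter:
Samekish: start from *bihirfad.
  rule 1 (unconditioned shift): bihirfad → bihirfat
  rule 2: no change — bihirfat
  rule 3 (vowel merger): bihirfat → beherfat
  ⇒ Samekish beherfat
Nepana: *bihirfad
  bihirfad (rule 1 does not apply)
  bihirfad → bihirfat   [final devoicing]
  bihirfat → vihirfat   [unconditioned shift]
  giving Nepana vihirfat.
*bihirfad is the unique common source.

*bihirfad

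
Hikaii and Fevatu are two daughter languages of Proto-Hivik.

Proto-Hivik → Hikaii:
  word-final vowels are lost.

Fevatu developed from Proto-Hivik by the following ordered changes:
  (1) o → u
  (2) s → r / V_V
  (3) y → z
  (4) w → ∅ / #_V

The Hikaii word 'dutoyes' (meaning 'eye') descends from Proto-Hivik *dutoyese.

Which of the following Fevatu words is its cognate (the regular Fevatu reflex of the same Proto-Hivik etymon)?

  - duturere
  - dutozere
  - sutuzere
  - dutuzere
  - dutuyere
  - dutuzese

Fevatu: *dutoyese > dutuyese > dutuyere > dutuzere  (by vowel merger, rhotacism, unconditioned shift)
The other candidates each miss or misapply at least one Fevatu change.

dutuzere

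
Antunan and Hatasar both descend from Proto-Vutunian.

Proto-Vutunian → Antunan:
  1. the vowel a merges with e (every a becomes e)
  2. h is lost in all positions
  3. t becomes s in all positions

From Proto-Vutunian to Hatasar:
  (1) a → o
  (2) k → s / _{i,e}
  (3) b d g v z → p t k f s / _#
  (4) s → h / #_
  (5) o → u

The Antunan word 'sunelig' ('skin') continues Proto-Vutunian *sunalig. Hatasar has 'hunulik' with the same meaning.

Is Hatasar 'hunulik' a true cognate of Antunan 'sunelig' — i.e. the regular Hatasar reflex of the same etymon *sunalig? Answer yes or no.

yes

Derive the expected Hatasar reflex of *sunalig:
Hatasar: *sunalig
  sunalig → sunolig   [vowel merger]
  sunolig (rule 2 does not apply)
  sunolig → sunolik   [final devoicing]
  sunolik → hunolik   [debuccalisation]
  hunolik → hunulik   [vowel merger]
  giving Hatasar hunulik.
Hatasar 'hunulik' matches the regular reflex exactly, so the pair is cognate.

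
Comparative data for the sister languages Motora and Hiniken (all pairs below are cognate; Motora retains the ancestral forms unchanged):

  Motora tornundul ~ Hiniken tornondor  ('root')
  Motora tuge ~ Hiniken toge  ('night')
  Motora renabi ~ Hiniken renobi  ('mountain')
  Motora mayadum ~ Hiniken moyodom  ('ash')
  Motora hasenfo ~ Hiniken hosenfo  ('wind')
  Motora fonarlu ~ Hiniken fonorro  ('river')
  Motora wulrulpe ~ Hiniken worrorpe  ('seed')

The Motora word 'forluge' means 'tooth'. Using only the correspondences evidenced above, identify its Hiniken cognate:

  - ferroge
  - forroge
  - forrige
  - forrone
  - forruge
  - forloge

forroge

fonarlu ~ fonorro — Motora l corresponds to Hiniken r after a consonant, before a back vowel.
tornundul ~ tornondor, tuge ~ toge — Motora u corresponds to Hiniken o after a consonant, before a consonant other than r, m, n, p, b, f, v.
Applying these to Motora 'forluge':
  forluge → forruge   (l→r after a consonant, before a back vowel)
  forruge → forroge   (u→o after a consonant, before a consonant other than r, m, n, p, b, f, v)
So the Hiniken cognate is 'forroge'.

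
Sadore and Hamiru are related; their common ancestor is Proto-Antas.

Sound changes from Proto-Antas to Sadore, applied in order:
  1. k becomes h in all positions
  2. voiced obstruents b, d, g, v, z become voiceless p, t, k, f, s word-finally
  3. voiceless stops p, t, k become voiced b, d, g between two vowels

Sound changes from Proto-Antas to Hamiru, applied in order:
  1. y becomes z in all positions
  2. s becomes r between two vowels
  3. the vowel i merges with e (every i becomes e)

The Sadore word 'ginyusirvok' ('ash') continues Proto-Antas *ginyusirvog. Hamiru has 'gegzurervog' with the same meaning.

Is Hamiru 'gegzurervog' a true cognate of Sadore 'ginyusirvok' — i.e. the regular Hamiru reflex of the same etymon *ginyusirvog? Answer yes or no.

Derive the expected Hamiru reflex of *ginyusirvog:
Hamiru: *ginyusirvog > ginzusirvog > ginzurirvog > genzurervog  (by unconditioned shift, rhotacism, vowel merger)
The regular Hamiru reflex would be 'genzurervog', but the attested form is 'gegzurervog'. The correspondence is irregular, so they are not cognates (the Hamiru form has a different source).

no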